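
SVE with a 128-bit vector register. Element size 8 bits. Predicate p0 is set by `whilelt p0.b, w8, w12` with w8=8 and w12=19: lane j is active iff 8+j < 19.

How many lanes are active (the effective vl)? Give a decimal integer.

register lanes = 128/8 = 16
active while 8+j < 19, i.e. j ∈ [0,11) capped at 16 ⇒ 11

vl = 11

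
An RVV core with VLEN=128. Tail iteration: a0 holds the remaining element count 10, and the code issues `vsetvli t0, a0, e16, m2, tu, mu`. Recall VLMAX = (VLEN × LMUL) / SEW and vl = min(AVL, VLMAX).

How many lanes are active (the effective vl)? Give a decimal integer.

lanes per group: 128·2/16 = 16
vl = min(AVL, VLMAX) = min(10, 16) = 10

vl = 10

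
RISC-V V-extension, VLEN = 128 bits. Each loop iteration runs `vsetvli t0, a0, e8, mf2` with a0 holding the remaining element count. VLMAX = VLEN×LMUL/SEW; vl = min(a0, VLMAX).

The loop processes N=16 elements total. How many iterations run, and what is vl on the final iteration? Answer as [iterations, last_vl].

[iterations, last_vl] = [2, 8]

VLMAX = (128 × 1/2) / 8 = 8 lanes
iterations = ceil(16/8) = 2; final-pass vl = 8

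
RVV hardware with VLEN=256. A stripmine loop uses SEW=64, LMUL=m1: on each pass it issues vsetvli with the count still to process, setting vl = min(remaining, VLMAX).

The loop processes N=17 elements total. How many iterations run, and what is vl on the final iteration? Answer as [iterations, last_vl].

VLMAX = (256 × 1) / 64 = 4 lanes
iterations = ceil(17/4) = 5; final-pass vl = 1

[iterations, last_vl] = [5, 1]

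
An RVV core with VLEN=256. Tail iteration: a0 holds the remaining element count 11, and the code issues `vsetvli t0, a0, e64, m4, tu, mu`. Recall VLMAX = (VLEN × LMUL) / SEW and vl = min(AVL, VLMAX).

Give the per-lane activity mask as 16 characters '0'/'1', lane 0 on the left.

lanes per group: 256·4/64 = 16
vl ← min(11, 16) = 11
bits (lane 0 leftmost): 1111111111100000

predicate = 1111111111100000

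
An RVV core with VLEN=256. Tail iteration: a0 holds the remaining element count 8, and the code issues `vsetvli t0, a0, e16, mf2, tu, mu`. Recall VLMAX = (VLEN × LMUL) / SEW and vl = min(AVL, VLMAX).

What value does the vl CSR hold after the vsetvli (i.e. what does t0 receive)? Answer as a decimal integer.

vl = 8

VLMAX = (256 × 1/2) / 16 = 8 lanes
vl ← min(8, 8) = 8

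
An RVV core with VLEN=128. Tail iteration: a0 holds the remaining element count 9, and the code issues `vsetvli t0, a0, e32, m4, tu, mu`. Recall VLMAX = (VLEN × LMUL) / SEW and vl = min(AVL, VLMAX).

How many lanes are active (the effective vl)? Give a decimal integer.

VLMAX = (128 × 4) / 32 = 16 lanes
AVL=9 ≤ VLMAX=16, so vl = 9

vl = 9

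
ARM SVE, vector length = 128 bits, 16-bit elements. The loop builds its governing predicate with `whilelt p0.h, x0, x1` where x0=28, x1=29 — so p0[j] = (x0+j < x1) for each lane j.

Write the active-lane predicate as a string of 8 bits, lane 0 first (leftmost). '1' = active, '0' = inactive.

128-bit reg / 16-bit elem → 8 lanes
p0[j] = (28+j < 29); true for j=0..0 → 1 lanes set
bits (lane 0 leftmost): 10000000

predicate = 10000000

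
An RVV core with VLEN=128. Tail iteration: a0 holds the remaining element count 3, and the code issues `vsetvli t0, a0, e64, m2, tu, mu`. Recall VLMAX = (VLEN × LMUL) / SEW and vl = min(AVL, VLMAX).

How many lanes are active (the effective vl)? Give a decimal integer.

lanes per group: 128·2/64 = 4
vl = min(AVL, VLMAX) = min(3, 4) = 3

vl = 3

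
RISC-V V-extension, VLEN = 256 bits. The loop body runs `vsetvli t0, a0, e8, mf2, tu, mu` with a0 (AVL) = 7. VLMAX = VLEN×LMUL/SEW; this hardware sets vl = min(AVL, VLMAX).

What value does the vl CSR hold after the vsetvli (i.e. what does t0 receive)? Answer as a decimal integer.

VLMAX = (256 × 1/2) / 8 = 16 lanes
vl ← min(7, 16) = 7

vl = 7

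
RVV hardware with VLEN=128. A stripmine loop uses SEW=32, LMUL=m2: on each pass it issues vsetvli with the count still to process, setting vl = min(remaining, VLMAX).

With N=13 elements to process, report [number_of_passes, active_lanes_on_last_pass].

[iterations, last_vl] = [2, 5]

VLMAX = (128 × 2) / 32 = 8 lanes
iterations = ceil(13/8) = 2; final-pass vl = 5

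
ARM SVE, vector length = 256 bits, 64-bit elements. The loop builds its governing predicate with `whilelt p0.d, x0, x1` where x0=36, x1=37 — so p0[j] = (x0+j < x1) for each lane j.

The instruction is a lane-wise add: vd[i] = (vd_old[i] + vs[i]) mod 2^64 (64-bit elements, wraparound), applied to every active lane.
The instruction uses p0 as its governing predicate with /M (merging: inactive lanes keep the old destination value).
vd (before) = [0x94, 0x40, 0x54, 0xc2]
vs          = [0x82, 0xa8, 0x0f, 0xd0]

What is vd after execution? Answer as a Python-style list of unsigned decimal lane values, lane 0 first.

256-bit reg / 64-bit elem → 4 lanes
active while 36+j < 37, i.e. j ∈ [0,1) capped at 4 ⇒ 1
  i=0: add(0x94,0x82) → 278
  i=1: tail/keep → 64
  i=2: tail/keep → 84
  i=3: tail/keep → 194

vd = [278, 64, 84, 194]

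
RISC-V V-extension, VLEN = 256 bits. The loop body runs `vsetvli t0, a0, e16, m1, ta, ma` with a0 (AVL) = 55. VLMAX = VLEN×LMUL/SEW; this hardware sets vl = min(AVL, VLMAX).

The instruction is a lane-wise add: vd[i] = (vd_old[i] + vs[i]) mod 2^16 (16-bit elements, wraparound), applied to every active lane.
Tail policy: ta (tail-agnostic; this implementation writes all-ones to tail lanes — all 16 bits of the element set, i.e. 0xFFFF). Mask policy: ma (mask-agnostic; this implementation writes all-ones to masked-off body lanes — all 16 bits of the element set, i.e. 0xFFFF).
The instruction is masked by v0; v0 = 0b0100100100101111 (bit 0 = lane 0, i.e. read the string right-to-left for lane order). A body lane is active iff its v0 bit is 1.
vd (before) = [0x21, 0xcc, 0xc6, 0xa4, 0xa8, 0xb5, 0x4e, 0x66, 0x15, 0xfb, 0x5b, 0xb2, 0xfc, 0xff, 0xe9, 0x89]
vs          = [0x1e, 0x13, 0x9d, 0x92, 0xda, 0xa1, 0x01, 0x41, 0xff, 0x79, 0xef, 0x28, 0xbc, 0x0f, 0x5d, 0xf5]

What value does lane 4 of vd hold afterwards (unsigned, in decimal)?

vd[4] = 65535

VLMAX = (256 × 1) / 16 = 16 lanes
vl = min(AVL, VLMAX) = min(55, 16) = 16
[0] add(0x21,0x1e) = 0x3f
[1] add(0xcc,0x13) = 0xdf
[2] add(0xc6,0x9d) = 0x163
[3] add(0xa4,0x92) = 0x136
[4] mask-off/ones = 0xffff
[5] add(0xb5,0xa1) = 0x156
[6] mask-off/ones = 0xffff
[7] mask-off/ones = 0xffff
[8] add(0x15,0xff) = 0x114
[9] mask-off/ones = 0xffff
[10] mask-off/ones = 0xffff
[11] add(0xb2,0x28) = 0xda
[12] mask-off/ones = 0xffff
[13] mask-off/ones = 0xffff
[14] add(0xe9,0x5d) = 0x146
[15] mask-off/ones = 0xffff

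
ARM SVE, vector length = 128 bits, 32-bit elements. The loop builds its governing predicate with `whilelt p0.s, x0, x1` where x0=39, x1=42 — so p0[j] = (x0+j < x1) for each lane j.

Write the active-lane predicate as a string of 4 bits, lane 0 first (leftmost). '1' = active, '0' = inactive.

lane count: 128 div 32 = 4
p0[j] = (39+j < 42); true for j=0..2 → 3 lanes set
bits (lane 0 leftmost): 1110

predicate = 1110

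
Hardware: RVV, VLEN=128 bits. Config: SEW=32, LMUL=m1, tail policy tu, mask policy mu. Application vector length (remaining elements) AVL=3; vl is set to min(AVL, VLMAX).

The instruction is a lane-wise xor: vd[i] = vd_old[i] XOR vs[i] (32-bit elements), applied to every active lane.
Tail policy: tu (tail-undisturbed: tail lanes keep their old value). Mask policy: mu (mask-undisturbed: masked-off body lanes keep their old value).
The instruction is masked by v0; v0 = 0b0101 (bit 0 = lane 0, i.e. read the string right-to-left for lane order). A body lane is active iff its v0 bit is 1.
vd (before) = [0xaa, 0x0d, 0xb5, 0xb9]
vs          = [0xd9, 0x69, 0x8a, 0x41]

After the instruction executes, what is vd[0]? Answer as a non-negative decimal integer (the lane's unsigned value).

vd[0] = 115

VLMAX = (128 × 1) / 32 = 4 lanes
vl = min(AVL, VLMAX) = min(3, 4) = 3
vd[0] xor(0xaa,0xd9) -> 0x73
vd[1] mask-off/keep -> 0x0d
vd[2] xor(0xb5,0x8a) -> 0x3f
vd[3] tail/keep -> 0xb9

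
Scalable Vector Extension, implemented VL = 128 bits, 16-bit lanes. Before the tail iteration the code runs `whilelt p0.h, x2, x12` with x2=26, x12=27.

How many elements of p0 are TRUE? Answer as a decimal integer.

vl = 1

128-bit reg / 16-bit elem → 8 lanes
active while 26+j < 27, i.e. j ∈ [0,1) capped at 8 ⇒ 1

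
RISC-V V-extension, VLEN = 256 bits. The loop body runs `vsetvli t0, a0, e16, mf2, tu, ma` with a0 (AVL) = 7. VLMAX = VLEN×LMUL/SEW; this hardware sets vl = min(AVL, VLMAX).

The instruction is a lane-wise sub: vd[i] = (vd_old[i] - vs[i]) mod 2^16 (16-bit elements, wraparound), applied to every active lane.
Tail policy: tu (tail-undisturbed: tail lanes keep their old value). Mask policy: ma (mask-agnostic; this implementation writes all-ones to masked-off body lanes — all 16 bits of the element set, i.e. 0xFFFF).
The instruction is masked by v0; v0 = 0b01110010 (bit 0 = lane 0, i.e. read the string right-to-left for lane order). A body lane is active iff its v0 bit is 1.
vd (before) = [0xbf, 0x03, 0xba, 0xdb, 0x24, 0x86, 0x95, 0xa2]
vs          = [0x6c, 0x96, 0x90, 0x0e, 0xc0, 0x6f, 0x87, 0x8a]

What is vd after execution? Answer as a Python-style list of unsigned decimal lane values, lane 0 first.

lanes per group: 256·1/2/16 = 8
AVL=7 ≤ VLMAX=8, so vl = 7
lane  0: mask-off/ones ⇒ 0xffff
lane  1: sub(0x03,0x96) ⇒ 0xff6d
lane  2: mask-off/ones ⇒ 0xffff
lane  3: mask-off/ones ⇒ 0xffff
lane  4: sub(0x24,0xc0) ⇒ 0xff64
lane  5: sub(0x86,0x6f) ⇒ 0x17
lane  6: sub(0x95,0x87) ⇒ 0x0e
lane  7: tail/keep ⇒ 0xa2

vd = [65535, 65389, 65535, 65535, 65380, 23, 14, 162]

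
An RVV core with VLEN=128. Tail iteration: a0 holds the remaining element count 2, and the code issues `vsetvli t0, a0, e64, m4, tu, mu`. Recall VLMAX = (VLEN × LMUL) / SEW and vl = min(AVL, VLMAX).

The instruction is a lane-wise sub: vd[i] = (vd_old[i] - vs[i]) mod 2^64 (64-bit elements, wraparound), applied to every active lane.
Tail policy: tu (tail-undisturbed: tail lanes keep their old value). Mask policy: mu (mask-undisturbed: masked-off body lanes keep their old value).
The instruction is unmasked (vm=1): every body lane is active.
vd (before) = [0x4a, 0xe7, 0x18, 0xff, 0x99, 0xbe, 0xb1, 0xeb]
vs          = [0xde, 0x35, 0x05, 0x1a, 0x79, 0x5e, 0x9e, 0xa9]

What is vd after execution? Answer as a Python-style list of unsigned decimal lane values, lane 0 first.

vd = [18446744073709551468, 178, 24, 255, 153, 190, 177, 235]

VLMAX = VLEN×LMUL/SEW = 128×4/64 = 8
vl ← min(2, 8) = 2
  i=0: sub(0x4a,0xde) → 18446744073709551468
  i=1: sub(0xe7,0x35) → 178
  i=2: tail/keep → 24
  i=3: tail/keep → 255
  i=4: tail/keep → 153
  i=5: tail/keep → 190
  i=6: tail/keep → 177
  i=7: tail/keep → 235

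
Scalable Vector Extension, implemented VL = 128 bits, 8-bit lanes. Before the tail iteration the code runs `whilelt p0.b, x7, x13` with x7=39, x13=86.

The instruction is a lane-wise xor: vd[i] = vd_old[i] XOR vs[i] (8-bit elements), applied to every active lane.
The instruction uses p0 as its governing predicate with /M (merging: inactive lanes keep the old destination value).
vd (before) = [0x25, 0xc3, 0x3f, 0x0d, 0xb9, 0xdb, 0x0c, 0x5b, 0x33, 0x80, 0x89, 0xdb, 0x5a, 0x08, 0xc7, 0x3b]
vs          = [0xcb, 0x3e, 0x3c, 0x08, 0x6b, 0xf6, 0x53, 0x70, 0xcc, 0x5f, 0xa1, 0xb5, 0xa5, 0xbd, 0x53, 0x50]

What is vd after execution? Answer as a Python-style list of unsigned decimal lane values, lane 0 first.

vd = [238, 253, 3, 5, 210, 45, 95, 43, 255, 223, 40, 110, 255, 181, 148, 107]

lane count: 128 div 8 = 16
whilelt: lane j active iff 39+j < 86 → j < 47 → 16 active
vd[0] xor(0x25,0xcb) -> 0xee
vd[1] xor(0xc3,0x3e) -> 0xfd
vd[2] xor(0x3f,0x3c) -> 0x03
vd[3] xor(0x0d,0x08) -> 0x05
vd[4] xor(0xb9,0x6b) -> 0xd2
vd[5] xor(0xdb,0xf6) -> 0x2d
vd[6] xor(0x0c,0x53) -> 0x5f
vd[7] xor(0x5b,0x70) -> 0x2b
vd[8] xor(0x33,0xcc) -> 0xff
vd[9] xor(0x80,0x5f) -> 0xdf
vd[10] xor(0x89,0xa1) -> 0x28
vd[11] xor(0xdb,0xb5) -> 0x6e
vd[12] xor(0x5a,0xa5) -> 0xff
vd[13] xor(0x08,0xbd) -> 0xb5
vd[14] xor(0xc7,0x53) -> 0x94
vd[15] xor(0x3b,0x50) -> 0x6b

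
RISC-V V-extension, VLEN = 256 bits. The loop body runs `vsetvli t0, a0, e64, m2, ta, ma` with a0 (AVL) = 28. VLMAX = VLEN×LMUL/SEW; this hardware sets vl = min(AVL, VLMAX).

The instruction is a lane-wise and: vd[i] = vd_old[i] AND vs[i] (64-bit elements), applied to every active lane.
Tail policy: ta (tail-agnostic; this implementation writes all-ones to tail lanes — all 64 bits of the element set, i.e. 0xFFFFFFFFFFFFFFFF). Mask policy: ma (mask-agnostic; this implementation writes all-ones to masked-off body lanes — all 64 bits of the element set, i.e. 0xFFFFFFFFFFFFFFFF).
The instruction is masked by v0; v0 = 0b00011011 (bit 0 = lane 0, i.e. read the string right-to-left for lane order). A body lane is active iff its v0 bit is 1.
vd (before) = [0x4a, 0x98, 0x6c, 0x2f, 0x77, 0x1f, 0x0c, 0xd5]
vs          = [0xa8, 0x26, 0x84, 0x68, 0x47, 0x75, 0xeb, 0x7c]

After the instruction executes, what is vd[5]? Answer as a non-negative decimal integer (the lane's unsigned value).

vd[5] = 18446744073709551615

lanes per group: 256·2/64 = 8
vl = min(AVL, VLMAX) = min(28, 8) = 8
  i=0: and(0x4a,0xa8) → 8
  i=1: and(0x98,0x26) → 0
  i=2: mask-off/ones → 18446744073709551615
  i=3: and(0x2f,0x68) → 40
  i=4: and(0x77,0x47) → 71
  i=5: mask-off/ones → 18446744073709551615
  i=6: mask-off/ones → 18446744073709551615
  i=7: mask-off/ones → 18446744073709551615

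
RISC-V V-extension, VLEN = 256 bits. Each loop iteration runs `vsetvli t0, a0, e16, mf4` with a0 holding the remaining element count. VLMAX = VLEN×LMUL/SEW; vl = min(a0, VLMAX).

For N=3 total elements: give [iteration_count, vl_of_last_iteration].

lanes per group: 256·1/4/16 = 4
3 elements at 4/iter → 1 passes, remainder 3 on the last

[iterations, last_vl] = [1, 3]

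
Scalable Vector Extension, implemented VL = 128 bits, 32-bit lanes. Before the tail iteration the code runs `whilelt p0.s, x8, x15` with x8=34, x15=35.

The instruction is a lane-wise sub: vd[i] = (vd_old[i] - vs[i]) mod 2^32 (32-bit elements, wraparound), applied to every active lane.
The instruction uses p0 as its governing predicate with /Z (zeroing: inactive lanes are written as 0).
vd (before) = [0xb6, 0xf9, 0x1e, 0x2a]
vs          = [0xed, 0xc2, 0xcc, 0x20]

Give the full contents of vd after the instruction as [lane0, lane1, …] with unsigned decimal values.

lane count: 128 div 32 = 4
p0[j] = (34+j < 35); true for j=0..0 → 1 lanes set
  i=0: sub(0xb6,0xed) → 4294967241
  i=1: tail/zero → 0
  i=2: tail/zero → 0
  i=3: tail/zero → 0

vd = [4294967241, 0, 0, 0]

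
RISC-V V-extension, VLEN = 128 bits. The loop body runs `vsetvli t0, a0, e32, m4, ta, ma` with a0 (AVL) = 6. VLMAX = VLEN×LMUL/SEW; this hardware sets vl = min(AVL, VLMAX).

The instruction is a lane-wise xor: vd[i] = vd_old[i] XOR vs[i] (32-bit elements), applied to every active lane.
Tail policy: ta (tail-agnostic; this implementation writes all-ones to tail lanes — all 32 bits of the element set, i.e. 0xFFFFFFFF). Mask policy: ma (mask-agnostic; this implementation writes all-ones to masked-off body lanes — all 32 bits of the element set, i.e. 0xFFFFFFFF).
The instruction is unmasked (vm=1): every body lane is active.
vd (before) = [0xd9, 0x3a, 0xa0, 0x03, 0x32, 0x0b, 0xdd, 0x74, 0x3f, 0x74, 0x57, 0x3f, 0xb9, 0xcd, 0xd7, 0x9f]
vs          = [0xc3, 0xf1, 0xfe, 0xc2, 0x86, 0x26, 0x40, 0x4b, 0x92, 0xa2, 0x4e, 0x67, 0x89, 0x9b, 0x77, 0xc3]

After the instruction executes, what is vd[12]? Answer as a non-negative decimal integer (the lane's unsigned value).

vd[12] = 4294967295

VLMAX = (128 × 4) / 32 = 16 lanes
AVL=6 ≤ VLMAX=16, so vl = 6
[0] xor(0xd9,0xc3) = 0x1a
[1] xor(0x3a,0xf1) = 0xcb
[2] xor(0xa0,0xfe) = 0x5e
[3] xor(0x03,0xc2) = 0xc1
[4] xor(0x32,0x86) = 0xb4
[5] xor(0x0b,0x26) = 0x2d
[6] tail/ones = 0xffffffff
[7] tail/ones = 0xffffffff
[8] tail/ones = 0xffffffff
[9] tail/ones = 0xffffffff
[10] tail/ones = 0xffffffff
[11] tail/ones = 0xffffffff
[12] tail/ones = 0xffffffff
[13] tail/ones = 0xffffffff
[14] tail/ones = 0xffffffff
[15] tail/ones = 0xffffffff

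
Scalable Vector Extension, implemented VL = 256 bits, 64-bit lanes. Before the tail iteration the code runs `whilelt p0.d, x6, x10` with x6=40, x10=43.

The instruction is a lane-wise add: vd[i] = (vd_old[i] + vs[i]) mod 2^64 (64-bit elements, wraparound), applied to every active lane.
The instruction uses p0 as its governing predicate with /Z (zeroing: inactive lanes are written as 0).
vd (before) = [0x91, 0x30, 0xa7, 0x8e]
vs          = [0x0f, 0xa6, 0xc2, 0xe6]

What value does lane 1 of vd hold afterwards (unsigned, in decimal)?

register lanes = 256/64 = 4
p0[j] = (40+j < 43); true for j=0..2 → 3 lanes set
[0] add(0x91,0x0f) = 0xa0
[1] add(0x30,0xa6) = 0xd6
[2] add(0xa7,0xc2) = 0x169
[3] tail/zero = 0x00

vd[1] = 214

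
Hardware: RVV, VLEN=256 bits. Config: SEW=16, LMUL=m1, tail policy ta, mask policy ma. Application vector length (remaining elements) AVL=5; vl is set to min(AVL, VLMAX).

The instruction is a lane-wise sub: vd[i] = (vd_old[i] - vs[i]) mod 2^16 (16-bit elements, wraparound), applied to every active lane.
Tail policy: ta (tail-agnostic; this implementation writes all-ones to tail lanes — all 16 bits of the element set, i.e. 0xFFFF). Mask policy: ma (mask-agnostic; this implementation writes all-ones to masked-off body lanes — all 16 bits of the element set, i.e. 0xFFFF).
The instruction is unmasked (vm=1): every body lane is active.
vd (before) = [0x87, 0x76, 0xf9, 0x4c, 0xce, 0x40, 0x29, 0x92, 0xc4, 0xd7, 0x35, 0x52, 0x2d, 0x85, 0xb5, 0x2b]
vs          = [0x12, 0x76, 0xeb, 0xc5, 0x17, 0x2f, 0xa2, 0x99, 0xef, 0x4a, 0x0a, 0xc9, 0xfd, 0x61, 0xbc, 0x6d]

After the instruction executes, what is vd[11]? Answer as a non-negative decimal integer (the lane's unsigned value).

VLMAX = VLEN×LMUL/SEW = 256×1/16 = 16
AVL=5 ≤ VLMAX=16, so vl = 5
lane  0: sub(0x87,0x12) ⇒ 0x75
lane  1: sub(0x76,0x76) ⇒ 0x00
lane  2: sub(0xf9,0xeb) ⇒ 0x0e
lane  3: sub(0x4c,0xc5) ⇒ 0xff87
lane  4: sub(0xce,0x17) ⇒ 0xb7
lane  5: tail/ones ⇒ 0xffff
lane  6: tail/ones ⇒ 0xffff
lane  7: tail/ones ⇒ 0xffff
lane  8: tail/ones ⇒ 0xffff
lane  9: tail/ones ⇒ 0xffff
lane 10: tail/ones ⇒ 0xffff
lane 11: tail/ones ⇒ 0xffff
lane 12: tail/ones ⇒ 0xffff
lane 13: tail/ones ⇒ 0xffff
lane 14: tail/ones ⇒ 0xffff
lane 15: tail/ones ⇒ 0xffff

vd[11] = 65535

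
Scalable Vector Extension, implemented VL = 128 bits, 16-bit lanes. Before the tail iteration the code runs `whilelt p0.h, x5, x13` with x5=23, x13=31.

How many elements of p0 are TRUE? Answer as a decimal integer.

register lanes = 128/16 = 8
p0[j] = (23+j < 31); true for j=0..7 → 8 lanes set

vl = 8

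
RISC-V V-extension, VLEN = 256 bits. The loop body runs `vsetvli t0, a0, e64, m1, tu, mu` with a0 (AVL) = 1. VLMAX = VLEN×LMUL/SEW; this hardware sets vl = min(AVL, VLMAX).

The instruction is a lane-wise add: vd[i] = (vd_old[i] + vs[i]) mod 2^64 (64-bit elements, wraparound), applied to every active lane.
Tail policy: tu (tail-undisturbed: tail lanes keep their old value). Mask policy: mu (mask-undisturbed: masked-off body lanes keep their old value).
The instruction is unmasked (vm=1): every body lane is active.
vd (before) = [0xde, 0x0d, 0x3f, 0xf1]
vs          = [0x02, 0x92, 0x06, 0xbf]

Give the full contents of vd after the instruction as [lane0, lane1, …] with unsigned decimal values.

VLMAX = VLEN×LMUL/SEW = 256×1/64 = 4
vl = min(AVL, VLMAX) = min(1, 4) = 1
  i=0: add(0xde,0x02) → 224
  i=1: tail/keep → 13
  i=2: tail/keep → 63
  i=3: tail/keep → 241

vd = [224, 13, 63, 241]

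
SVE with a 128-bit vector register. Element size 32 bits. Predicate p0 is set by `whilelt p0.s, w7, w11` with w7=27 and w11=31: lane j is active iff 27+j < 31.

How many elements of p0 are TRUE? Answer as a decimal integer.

register lanes = 128/32 = 4
active while 27+j < 31, i.e. j ∈ [0,4) capped at 4 ⇒ 4

vl = 4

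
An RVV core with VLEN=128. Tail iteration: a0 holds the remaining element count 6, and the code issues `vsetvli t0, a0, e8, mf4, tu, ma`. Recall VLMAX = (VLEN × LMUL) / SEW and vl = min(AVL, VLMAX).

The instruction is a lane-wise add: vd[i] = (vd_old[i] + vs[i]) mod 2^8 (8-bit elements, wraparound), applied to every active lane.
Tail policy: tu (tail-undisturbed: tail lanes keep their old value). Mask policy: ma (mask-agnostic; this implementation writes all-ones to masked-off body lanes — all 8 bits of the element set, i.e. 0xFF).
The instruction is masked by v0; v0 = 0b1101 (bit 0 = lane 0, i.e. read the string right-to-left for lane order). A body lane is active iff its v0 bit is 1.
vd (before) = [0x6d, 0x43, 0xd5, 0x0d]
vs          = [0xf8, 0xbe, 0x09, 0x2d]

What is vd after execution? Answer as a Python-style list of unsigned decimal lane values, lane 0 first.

VLMAX = (128 × 1/4) / 8 = 4 lanes
AVL=6 > VLMAX=4, so vl = 4
vd[0] add(0x6d,0xf8) -> 0x65
vd[1] mask-off/ones -> 0xff
vd[2] add(0xd5,0x09) -> 0xde
vd[3] add(0x0d,0x2d) -> 0x3a

vd = [101, 255, 222, 58]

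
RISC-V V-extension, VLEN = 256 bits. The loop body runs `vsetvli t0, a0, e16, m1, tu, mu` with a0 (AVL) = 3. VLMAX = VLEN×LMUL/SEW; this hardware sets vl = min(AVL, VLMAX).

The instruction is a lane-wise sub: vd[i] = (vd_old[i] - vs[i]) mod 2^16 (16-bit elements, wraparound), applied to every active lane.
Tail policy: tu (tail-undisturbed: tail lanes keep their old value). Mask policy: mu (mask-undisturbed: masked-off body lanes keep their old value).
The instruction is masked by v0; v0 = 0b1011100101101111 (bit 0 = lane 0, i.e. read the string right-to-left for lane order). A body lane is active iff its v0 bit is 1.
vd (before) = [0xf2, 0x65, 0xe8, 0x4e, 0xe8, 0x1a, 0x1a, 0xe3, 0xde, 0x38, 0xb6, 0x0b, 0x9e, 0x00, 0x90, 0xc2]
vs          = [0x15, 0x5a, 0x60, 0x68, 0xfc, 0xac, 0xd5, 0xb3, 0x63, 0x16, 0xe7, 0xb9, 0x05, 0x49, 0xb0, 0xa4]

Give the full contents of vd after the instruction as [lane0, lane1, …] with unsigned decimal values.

vd = [221, 11, 136, 78, 232, 26, 26, 227, 222, 56, 182, 11, 158, 0, 144, 194]

VLMAX = (256 × 1) / 16 = 16 lanes
AVL=3 ≤ VLMAX=16, so vl = 3
vd[0] sub(0xf2,0x15) -> 0xdd
vd[1] sub(0x65,0x5a) -> 0x0b
vd[2] sub(0xe8,0x60) -> 0x88
vd[3] tail/keep -> 0x4e
vd[4] tail/keep -> 0xe8
vd[5] tail/keep -> 0x1a
vd[6] tail/keep -> 0x1a
vd[7] tail/keep -> 0xe3
vd[8] tail/keep -> 0xde
vd[9] tail/keep -> 0x38
vd[10] tail/keep -> 0xb6
vd[11] tail/keep -> 0x0b
vd[12] tail/keep -> 0x9e
vd[13] tail/keep -> 0x00
vd[14] tail/keep -> 0x90
vd[15] tail/keep -> 0xc2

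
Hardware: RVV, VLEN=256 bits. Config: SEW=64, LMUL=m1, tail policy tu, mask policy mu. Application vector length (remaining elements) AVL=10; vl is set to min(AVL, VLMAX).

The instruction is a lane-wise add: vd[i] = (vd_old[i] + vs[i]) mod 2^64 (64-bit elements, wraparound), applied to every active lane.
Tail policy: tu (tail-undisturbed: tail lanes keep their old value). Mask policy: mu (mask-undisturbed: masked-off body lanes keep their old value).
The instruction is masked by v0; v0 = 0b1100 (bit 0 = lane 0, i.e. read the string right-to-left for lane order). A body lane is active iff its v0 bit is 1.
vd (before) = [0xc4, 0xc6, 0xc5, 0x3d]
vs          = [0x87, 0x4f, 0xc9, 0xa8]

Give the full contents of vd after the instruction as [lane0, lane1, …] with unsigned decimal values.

vd = [196, 198, 398, 229]

lanes per group: 256·1/64 = 4
vl = min(AVL, VLMAX) = min(10, 4) = 4
vd[0] mask-off/keep -> 0xc4
vd[1] mask-off/keep -> 0xc6
vd[2] add(0xc5,0xc9) -> 0x18e
vd[3] add(0x3d,0xa8) -> 0xe5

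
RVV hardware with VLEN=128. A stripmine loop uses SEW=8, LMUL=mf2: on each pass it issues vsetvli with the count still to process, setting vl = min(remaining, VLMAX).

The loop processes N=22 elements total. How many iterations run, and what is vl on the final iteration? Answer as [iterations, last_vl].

[iterations, last_vl] = [3, 6]

VLMAX = (128 × 1/2) / 8 = 8 lanes
iterations = ceil(22/8) = 3; final-pass vl = 6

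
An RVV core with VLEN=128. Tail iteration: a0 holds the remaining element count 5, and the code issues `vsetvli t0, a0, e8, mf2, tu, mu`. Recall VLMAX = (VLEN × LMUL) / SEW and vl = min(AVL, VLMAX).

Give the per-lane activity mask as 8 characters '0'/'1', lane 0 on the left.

predicate = 11111000

VLMAX = VLEN×LMUL/SEW = 128×1/2/8 = 8
AVL=5 ≤ VLMAX=8, so vl = 5
bits (lane 0 leftmost): 11111000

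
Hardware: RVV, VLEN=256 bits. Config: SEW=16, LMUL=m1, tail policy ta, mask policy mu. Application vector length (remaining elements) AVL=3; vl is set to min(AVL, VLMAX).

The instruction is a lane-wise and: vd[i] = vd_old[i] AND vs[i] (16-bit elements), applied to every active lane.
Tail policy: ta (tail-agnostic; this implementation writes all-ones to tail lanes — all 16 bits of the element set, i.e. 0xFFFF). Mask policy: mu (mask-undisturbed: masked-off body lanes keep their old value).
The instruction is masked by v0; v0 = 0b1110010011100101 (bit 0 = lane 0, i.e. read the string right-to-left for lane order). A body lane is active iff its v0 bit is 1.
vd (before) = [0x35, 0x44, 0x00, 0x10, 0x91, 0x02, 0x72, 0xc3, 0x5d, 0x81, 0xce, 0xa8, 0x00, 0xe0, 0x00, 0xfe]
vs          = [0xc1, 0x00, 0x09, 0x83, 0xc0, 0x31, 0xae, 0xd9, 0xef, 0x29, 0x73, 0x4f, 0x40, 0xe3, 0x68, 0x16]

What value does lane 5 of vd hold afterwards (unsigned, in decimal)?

VLMAX = VLEN×LMUL/SEW = 256×1/16 = 16
vl ← min(3, 16) = 3
lane  0: and(0x35,0xc1) ⇒ 0x01
lane  1: mask-off/keep ⇒ 0x44
lane  2: and(0x00,0x09) ⇒ 0x00
lane  3: tail/ones ⇒ 0xffff
lane  4: tail/ones ⇒ 0xffff
lane  5: tail/ones ⇒ 0xffff
lane  6: tail/ones ⇒ 0xffff
lane  7: tail/ones ⇒ 0xffff
lane  8: tail/ones ⇒ 0xffff
lane  9: tail/ones ⇒ 0xffff
lane 10: tail/ones ⇒ 0xffff
lane 11: tail/ones ⇒ 0xffff
lane 12: tail/ones ⇒ 0xffff
lane 13: tail/ones ⇒ 0xffff
lane 14: tail/ones ⇒ 0xffff
lane 15: tail/ones ⇒ 0xffff

vd[5] = 65535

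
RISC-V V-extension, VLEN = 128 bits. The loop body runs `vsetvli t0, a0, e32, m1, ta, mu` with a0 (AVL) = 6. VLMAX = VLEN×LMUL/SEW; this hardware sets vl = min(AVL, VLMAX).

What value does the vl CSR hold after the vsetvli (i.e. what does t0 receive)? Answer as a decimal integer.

vl = 4

VLMAX = (128 × 1) / 32 = 4 lanes
vl ← min(6, 4) = 4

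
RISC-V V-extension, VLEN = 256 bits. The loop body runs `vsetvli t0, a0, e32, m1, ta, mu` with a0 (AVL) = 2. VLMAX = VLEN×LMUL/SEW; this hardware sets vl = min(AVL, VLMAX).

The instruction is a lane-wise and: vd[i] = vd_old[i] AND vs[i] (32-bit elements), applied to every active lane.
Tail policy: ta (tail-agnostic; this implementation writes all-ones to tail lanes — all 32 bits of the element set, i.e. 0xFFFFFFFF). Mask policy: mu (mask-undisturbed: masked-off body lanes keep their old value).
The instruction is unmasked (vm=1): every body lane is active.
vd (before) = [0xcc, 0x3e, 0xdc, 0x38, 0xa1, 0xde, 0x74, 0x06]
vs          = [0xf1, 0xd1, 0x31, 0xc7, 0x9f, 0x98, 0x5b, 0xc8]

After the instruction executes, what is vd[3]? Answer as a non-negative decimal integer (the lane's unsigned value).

VLMAX = (256 × 1) / 32 = 8 lanes
AVL=2 ≤ VLMAX=8, so vl = 2
vd[0] and(0xcc,0xf1) -> 0xc0
vd[1] and(0x3e,0xd1) -> 0x10
vd[2] tail/ones -> 0xffffffff
vd[3] tail/ones -> 0xffffffff
vd[4] tail/ones -> 0xffffffff
vd[5] tail/ones -> 0xffffffff
vd[6] tail/ones -> 0xffffffff
vd[7] tail/ones -> 0xffffffff

vd[3] = 4294967295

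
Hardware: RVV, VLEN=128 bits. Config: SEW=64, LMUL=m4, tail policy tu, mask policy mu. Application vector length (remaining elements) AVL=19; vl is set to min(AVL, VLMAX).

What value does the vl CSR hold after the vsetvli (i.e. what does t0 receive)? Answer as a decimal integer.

vl = 8

lanes per group: 128·4/64 = 8
vl ← min(19, 8) = 8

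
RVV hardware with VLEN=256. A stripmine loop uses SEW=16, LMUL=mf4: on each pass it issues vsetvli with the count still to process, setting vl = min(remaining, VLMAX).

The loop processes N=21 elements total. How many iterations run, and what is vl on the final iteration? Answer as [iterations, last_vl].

VLMAX = VLEN×LMUL/SEW = 256×1/4/16 = 4
iterations = ceil(21/4) = 6; final-pass vl = 1

[iterations, last_vl] = [6, 1]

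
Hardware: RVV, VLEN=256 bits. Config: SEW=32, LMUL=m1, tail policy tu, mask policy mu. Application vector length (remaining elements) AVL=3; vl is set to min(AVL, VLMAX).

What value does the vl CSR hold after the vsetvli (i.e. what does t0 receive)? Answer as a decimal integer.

VLMAX = VLEN×LMUL/SEW = 256×1/32 = 8
AVL=3 ≤ VLMAX=8, so vl = 3

vl = 3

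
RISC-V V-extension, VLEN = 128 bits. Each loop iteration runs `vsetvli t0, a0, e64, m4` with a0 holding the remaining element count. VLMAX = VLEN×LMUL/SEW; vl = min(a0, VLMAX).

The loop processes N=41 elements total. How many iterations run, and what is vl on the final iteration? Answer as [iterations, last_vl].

lanes per group: 128·4/64 = 8
N=41: ⌈41/8⌉ = 6 iters; last vl = 41 − 5×8 = 1

[iterations, last_vl] = [6, 1]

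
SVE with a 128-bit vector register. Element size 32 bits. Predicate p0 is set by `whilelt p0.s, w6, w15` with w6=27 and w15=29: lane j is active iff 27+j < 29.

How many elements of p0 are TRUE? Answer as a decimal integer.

vl = 2

128-bit reg / 32-bit elem → 4 lanes
p0[j] = (27+j < 29); true for j=0..1 → 2 lanes set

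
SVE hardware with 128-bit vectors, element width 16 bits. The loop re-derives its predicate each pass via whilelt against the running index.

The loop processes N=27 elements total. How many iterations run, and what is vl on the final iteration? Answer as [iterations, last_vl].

register lanes = 128/16 = 8
N=27: ⌈27/8⌉ = 4 iters; last vl = 27 − 3×8 = 3

[iterations, last_vl] = [4, 3]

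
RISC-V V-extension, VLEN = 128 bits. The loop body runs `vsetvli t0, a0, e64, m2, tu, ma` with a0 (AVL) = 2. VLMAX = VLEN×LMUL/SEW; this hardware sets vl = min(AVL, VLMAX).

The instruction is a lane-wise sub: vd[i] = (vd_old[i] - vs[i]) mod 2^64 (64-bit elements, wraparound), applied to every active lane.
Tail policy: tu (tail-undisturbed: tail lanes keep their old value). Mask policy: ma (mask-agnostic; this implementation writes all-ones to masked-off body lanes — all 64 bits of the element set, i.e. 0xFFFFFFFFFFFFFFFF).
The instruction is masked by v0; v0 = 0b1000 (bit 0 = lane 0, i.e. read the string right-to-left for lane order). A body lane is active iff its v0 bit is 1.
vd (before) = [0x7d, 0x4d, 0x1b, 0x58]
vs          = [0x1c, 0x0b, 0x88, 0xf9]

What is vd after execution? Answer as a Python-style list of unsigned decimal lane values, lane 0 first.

vd = [18446744073709551615, 18446744073709551615, 27, 88]

VLMAX = (128 × 2) / 64 = 4 lanes
AVL=2 ≤ VLMAX=4, so vl = 2
lane  0: mask-off/ones ⇒ 0xffffffffffffffff
lane  1: mask-off/ones ⇒ 0xffffffffffffffff
lane  2: tail/keep ⇒ 0x1b
lane  3: tail/keep ⇒ 0x58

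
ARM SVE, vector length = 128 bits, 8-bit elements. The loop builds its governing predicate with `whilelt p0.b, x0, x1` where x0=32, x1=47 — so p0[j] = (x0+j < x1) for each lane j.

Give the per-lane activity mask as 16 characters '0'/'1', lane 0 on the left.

register lanes = 128/8 = 16
p0[j] = (32+j < 47); true for j=0..14 → 15 lanes set
bits (lane 0 leftmost): 1111111111111110

predicate = 1111111111111110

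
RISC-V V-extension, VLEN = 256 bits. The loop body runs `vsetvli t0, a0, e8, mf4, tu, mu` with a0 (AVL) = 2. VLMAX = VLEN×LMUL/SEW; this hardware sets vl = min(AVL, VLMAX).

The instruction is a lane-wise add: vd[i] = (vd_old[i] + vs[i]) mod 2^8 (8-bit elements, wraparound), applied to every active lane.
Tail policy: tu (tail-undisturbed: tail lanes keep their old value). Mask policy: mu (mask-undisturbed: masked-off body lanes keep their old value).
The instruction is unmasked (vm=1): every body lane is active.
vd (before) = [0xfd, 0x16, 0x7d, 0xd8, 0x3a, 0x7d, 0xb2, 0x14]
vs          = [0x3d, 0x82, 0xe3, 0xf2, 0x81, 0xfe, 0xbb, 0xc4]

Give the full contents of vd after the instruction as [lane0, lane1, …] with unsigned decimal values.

VLMAX = (256 × 1/4) / 8 = 8 lanes
vl ← min(2, 8) = 2
vd[0] add(0xfd,0x3d) -> 0x3a
vd[1] add(0x16,0x82) -> 0x98
vd[2] tail/keep -> 0x7d
vd[3] tail/keep -> 0xd8
vd[4] tail/keep -> 0x3a
vd[5] tail/keep -> 0x7d
vd[6] tail/keep -> 0xb2
vd[7] tail/keep -> 0x14

vd = [58, 152, 125, 216, 58, 125, 178, 20]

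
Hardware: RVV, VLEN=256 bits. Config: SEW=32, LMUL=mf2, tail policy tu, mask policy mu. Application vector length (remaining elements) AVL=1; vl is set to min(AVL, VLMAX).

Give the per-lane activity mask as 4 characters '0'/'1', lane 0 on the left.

VLMAX = VLEN×LMUL/SEW = 256×1/2/32 = 4
AVL=1 ≤ VLMAX=4, so vl = 1
bits (lane 0 leftmost): 1000

predicate = 1000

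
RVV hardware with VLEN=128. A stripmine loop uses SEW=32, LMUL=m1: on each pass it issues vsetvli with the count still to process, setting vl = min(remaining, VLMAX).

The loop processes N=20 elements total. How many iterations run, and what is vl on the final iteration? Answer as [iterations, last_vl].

[iterations, last_vl] = [5, 4]

VLMAX = (128 × 1) / 32 = 4 lanes
20 elements at 4/iter → 5 passes, remainder 4 on the last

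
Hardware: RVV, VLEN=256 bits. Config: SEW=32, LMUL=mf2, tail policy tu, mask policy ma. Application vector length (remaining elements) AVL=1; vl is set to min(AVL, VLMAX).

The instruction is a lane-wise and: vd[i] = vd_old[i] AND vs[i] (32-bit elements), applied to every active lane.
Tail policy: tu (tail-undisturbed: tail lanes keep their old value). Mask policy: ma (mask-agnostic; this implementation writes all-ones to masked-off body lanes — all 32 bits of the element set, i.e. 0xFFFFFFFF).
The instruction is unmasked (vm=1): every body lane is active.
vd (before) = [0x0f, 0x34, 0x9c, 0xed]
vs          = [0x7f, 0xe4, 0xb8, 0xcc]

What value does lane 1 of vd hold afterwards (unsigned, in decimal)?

vd[1] = 52

lanes per group: 256·1/2/32 = 4
vl ← min(1, 4) = 1
lane  0: and(0x0f,0x7f) ⇒ 0x0f
lane  1: tail/keep ⇒ 0x34
lane  2: tail/keep ⇒ 0x9c
lane  3: tail/keep ⇒ 0xed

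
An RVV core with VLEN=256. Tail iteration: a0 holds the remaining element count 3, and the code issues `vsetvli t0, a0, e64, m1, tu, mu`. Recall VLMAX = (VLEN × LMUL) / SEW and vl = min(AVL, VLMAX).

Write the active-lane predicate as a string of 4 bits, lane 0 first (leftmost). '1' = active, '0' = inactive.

VLMAX = (256 × 1) / 64 = 4 lanes
vl ← min(3, 4) = 3
bits (lane 0 leftmost): 1110

predicate = 1110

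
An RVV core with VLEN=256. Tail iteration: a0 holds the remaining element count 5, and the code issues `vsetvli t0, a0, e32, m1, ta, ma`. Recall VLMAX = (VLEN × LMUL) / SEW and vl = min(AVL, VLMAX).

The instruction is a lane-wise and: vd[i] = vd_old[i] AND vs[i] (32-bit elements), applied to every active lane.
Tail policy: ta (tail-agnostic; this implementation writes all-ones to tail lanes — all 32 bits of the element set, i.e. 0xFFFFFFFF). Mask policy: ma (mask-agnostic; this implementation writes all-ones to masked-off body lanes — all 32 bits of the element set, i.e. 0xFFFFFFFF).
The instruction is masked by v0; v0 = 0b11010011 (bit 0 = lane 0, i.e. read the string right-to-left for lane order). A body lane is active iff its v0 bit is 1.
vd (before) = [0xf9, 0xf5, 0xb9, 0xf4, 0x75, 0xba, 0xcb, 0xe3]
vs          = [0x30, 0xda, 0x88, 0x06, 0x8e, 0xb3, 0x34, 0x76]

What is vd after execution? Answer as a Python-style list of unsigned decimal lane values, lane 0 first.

VLMAX = (256 × 1) / 32 = 8 lanes
vl = min(AVL, VLMAX) = min(5, 8) = 5
lane  0: and(0xf9,0x30) ⇒ 0x30
lane  1: and(0xf5,0xda) ⇒ 0xd0
lane  2: mask-off/ones ⇒ 0xffffffff
lane  3: mask-off/ones ⇒ 0xffffffff
lane  4: and(0x75,0x8e) ⇒ 0x04
lane  5: tail/ones ⇒ 0xffffffff
lane  6: tail/ones ⇒ 0xffffffff
lane  7: tail/ones ⇒ 0xffffffff

vd = [48, 208, 4294967295, 4294967295, 4, 4294967295, 4294967295, 4294967295]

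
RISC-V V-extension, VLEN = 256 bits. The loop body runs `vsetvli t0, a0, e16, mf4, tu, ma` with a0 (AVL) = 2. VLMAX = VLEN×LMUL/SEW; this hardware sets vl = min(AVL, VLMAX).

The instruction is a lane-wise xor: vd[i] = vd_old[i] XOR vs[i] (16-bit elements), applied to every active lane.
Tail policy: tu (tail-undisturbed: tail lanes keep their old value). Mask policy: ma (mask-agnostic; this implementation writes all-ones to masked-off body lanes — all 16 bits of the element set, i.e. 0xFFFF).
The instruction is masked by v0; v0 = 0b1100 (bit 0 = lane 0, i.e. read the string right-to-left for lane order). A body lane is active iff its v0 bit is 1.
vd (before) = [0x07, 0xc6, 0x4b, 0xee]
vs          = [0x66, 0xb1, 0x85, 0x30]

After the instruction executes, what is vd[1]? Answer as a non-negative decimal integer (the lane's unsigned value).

vd[1] = 65535

VLMAX = (256 × 1/4) / 16 = 4 lanes
vl = min(AVL, VLMAX) = min(2, 4) = 2
  i=0: mask-off/ones → 65535
  i=1: mask-off/ones → 65535
  i=2: tail/keep → 75
  i=3: tail/keep → 238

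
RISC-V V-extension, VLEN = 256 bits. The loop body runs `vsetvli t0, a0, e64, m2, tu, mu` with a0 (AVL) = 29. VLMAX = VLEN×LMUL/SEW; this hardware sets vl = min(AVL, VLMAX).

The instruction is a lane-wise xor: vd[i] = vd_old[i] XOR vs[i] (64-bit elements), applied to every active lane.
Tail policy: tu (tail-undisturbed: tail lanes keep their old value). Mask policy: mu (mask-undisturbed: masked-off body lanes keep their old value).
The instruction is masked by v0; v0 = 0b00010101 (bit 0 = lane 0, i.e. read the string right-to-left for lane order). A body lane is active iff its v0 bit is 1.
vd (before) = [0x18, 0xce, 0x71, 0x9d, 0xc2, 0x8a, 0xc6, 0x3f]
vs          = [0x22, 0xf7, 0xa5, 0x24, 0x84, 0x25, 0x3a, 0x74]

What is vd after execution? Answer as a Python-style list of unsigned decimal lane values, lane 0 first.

lanes per group: 256·2/64 = 8
vl = min(AVL, VLMAX) = min(29, 8) = 8
  i=0: xor(0x18,0x22) → 58
  i=1: mask-off/keep → 206
  i=2: xor(0x71,0xa5) → 212
  i=3: mask-off/keep → 157
  i=4: xor(0xc2,0x84) → 70
  i=5: mask-off/keep → 138
  i=6: mask-off/keep → 198
  i=7: mask-off/keep → 63

vd = [58, 206, 212, 157, 70, 138, 198, 63]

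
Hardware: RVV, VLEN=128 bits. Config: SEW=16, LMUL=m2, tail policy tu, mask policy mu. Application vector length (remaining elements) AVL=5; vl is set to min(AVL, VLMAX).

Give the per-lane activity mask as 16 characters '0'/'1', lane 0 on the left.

lanes per group: 128·2/16 = 16
vl = min(AVL, VLMAX) = min(5, 16) = 5
bits (lane 0 leftmost): 1111100000000000

predicate = 1111100000000000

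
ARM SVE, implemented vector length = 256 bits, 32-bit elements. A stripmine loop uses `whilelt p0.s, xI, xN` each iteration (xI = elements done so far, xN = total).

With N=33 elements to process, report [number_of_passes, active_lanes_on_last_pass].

register lanes = 256/32 = 8
33 elements at 8/iter → 5 passes, remainder 1 on the last

[iterations, last_vl] = [5, 1]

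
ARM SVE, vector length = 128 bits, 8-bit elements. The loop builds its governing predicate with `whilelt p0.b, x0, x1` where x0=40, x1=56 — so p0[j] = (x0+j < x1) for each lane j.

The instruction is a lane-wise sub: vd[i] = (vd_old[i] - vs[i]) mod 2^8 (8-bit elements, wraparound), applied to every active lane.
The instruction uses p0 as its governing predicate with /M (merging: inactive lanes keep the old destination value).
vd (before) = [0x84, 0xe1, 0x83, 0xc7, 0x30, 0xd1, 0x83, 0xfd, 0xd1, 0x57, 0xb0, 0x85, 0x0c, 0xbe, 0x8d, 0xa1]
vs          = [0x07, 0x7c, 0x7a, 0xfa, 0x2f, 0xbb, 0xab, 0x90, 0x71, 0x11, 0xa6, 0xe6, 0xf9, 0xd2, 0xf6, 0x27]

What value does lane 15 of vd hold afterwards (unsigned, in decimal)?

vd[15] = 122

register lanes = 128/8 = 16
p0[j] = (40+j < 56); true for j=0..15 → 16 lanes set
[0] sub(0x84,0x07) = 0x7d
[1] sub(0xe1,0x7c) = 0x65
[2] sub(0x83,0x7a) = 0x09
[3] sub(0xc7,0xfa) = 0xcd
[4] sub(0x30,0x2f) = 0x01
[5] sub(0xd1,0xbb) = 0x16
[6] sub(0x83,0xab) = 0xd8
[7] sub(0xfd,0x90) = 0x6d
[8] sub(0xd1,0x71) = 0x60
[9] sub(0x57,0x11) = 0x46
[10] sub(0xb0,0xa6) = 0x0a
[11] sub(0x85,0xe6) = 0x9f
[12] sub(0x0c,0xf9) = 0x13
[13] sub(0xbe,0xd2) = 0xec
[14] sub(0x8d,0xf6) = 0x97
[15] sub(0xa1,0x27) = 0x7a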